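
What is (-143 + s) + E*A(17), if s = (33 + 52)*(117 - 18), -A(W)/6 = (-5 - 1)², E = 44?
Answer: -1232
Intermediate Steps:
A(W) = -216 (A(W) = -6*(-5 - 1)² = -6*(-6)² = -6*36 = -216)
s = 8415 (s = 85*99 = 8415)
(-143 + s) + E*A(17) = (-143 + 8415) + 44*(-216) = 8272 - 9504 = -1232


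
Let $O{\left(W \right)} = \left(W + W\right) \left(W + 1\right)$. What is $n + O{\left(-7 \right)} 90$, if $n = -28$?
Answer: $7532$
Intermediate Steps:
$O{\left(W \right)} = 2 W \left(1 + W\right)$
$n + O{\left(-7 \right)} 90 = -28 + 2 \left(-7\right) \left(1 - 7\right) 90 = -28 + 2 \left(-7\right) \left(-6\right) 90 = -28 + 84 \cdot 90 = -28 + 7560 = 7532$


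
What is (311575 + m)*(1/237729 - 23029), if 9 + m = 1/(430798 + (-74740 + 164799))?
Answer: -888435302392742131820/123822813753 ≈ -7.1751e+9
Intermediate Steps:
m = -4687712/520857 (m = -9 + 1/(430798 + (-74740 + 164799)) = -9 + 1/(430798 + 90059) = -9 + 1/520857 = -4687712/520857 ≈ -9.0000)
(311575 + m)*(1/237729 - 23029) = (311575 - 4687712/520857)*(1/237729 - 23029) = 162281332063*(1/237729 - 23029)/520857 = (162281332063/520857)*(-5474661140/237729) = -888435302392742131820/123822813753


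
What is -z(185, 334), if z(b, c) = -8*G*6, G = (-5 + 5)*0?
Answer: 0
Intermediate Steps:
G = 0 (G = 0*0 = 0)
z(b, c) = 0 (z(b, c) = -8*0*6 = 0*6 = 0)
-z(185, 334) = -1*0 = 0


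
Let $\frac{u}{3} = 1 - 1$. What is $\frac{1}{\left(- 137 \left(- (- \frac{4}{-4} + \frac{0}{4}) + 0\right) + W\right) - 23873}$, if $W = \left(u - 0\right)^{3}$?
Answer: $- \frac{1}{23736} \approx -4.213 \cdot 10^{-5}$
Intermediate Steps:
$u = 0$ ($u = 3 \left(1 - 1\right) = 3 \cdot 0 = 0$)
$W = 0$ ($W = \left(0 - 0\right)^{3} = \left(0 + 0\right)^{3} = 0^{3} = 0$)
$\frac{1}{\left(- 137 \left(- (- \frac{4}{-4} + \frac{0}{4}) + 0\right) + W\right) - 23873} = \frac{1}{\left(- 137 \left(- (- \frac{4}{-4} + \frac{0}{4}) + 0\right) + 0\right) - 23873} = \frac{1}{\left(- 137 \left(- (\left(-4\right) \left(- \frac{1}{4}\right) + 0 \cdot \frac{1}{4}) + 0\right) + 0\right) - 23873} = \frac{1}{\left(- 137 \left(- (1 + 0) + 0\right) + 0\right) - 23873} = \frac{1}{\left(- 137 \left(\left(-1\right) 1 + 0\right) + 0\right) - 23873} = \frac{1}{\left(- 137 \left(-1 + 0\right) + 0\right) - 23873} = \frac{1}{\left(\left(-137\right) \left(-1\right) + 0\right) - 23873} = \frac{1}{\left(137 + 0\right) - 23873} = \frac{1}{137 - 23873} = \frac{1}{-23736} = - \frac{1}{23736}$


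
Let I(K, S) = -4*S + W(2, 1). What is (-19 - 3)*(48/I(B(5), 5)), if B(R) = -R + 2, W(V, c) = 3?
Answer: 1056/17 ≈ 62.118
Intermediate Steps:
B(R) = 2 - R
I(K, S) = 3 - 4*S (I(K, S) = -4*S + 3 = 3 - 4*S)
(-19 - 3)*(48/I(B(5), 5)) = (-19 - 3)*(48/(3 - 4*5)) = -1056/(3 - 20) = -1056/(-17) = -1056*(-1)/17 = -22*(-48/17) = 1056/17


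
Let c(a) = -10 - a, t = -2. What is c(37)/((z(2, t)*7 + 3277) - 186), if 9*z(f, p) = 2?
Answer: -423/27833 ≈ -0.015198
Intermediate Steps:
z(f, p) = 2/9 (z(f, p) = (⅑)*2 = 2/9)
c(37)/((z(2, t)*7 + 3277) - 186) = (-10 - 1*37)/(((2/9)*7 + 3277) - 186) = (-10 - 37)/((14/9 + 3277) - 186) = -47/(29507/9 - 186) = -47/27833/9 = -47*9/27833 = -423/27833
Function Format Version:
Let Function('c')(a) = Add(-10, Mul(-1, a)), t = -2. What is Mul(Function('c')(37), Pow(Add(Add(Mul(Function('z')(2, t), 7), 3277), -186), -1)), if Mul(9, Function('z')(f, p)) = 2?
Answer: Rational(-423, 27833) ≈ -0.015198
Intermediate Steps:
Function('z')(f, p) = Rational(2, 9) (Function('z')(f, p) = Mul(Rational(1, 9), 2) = Rational(2, 9))
Mul(Function('c')(37), Pow(Add(Add(Mul(Function('z')(2, t), 7), 3277), -186), -1)) = Mul(Add(-10, Mul(-1, 37)), Pow(Add(Add(Mul(Rational(2, 9), 7), 3277), -186), -1)) = Mul(Add(-10, -37), Pow(Add(Add(Rational(14, 9), 3277), -186), -1)) = Mul(-47, Pow(Add(Rational(29507, 9), -186), -1)) = Mul(-47, Pow(Rational(27833, 9), -1)) = Mul(-47, Rational(9, 27833)) = Rational(-423, 27833)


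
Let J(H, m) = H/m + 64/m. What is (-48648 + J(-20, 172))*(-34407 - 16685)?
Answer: 106876953476/43 ≈ 2.4855e+9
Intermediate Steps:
J(H, m) = 64/m + H/m
(-48648 + J(-20, 172))*(-34407 - 16685) = (-48648 + (64 - 20)/172)*(-34407 - 16685) = (-48648 + (1/172)*44)*(-51092) = (-48648 + 11/43)*(-51092) = -2091853/43*(-51092) = 106876953476/43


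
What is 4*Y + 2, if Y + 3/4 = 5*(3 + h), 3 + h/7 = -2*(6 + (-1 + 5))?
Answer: -3161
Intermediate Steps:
h = -161 (h = -21 + 7*(-2*(6 + (-1 + 5))) = -21 + 7*(-2*(6 + 4)) = -21 + 7*(-2*10) = -21 + 7*(-20) = -21 - 140 = -161)
Y = -3163/4 (Y = -¾ + 5*(3 - 161) = -¾ + 5*(-158) = -¾ - 790 = -3163/4 ≈ -790.75)
4*Y + 2 = 4*(-3163/4) + 2 = -3163 + 2 = -3161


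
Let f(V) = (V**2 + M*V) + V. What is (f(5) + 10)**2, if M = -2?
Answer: 900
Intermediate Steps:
f(V) = V**2 - V (f(V) = (V**2 - 2*V) + V = V**2 - V)
(f(5) + 10)**2 = (5*(-1 + 5) + 10)**2 = (5*4 + 10)**2 = (20 + 10)**2 = 30**2 = 900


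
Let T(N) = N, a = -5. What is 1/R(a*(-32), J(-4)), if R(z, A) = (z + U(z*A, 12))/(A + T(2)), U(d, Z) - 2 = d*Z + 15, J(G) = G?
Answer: 2/7503 ≈ 0.00026656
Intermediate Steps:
U(d, Z) = 17 + Z*d (U(d, Z) = 2 + (d*Z + 15) = 2 + (Z*d + 15) = 2 + (15 + Z*d) = 17 + Z*d)
R(z, A) = (17 + z + 12*A*z)/(2 + A) (R(z, A) = (z + (17 + 12*(z*A)))/(A + 2) = (z + (17 + 12*(A*z)))/(2 + A) = (z + (17 + 12*A*z))/(2 + A) = (17 + z + 12*A*z)/(2 + A))
1/R(a*(-32), J(-4)) = 1/((17 - 5*(-32) + 12*(-4)*(-5*(-32)))/(2 - 4)) = 1/((17 + 160 + 12*(-4)*160)/(-2)) = 1/(-(17 + 160 - 7680)/2) = 1/(-½*(-7503)) = 1/(7503/2) = 2/7503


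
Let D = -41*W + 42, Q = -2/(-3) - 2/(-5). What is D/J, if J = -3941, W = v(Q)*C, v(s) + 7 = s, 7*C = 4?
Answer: -19006/413805 ≈ -0.045930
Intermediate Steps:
C = 4/7 (C = (⅐)*4 = 4/7 ≈ 0.57143)
Q = 16/15 (Q = -2*(-⅓) - 2*(-⅕) = ⅔ + ⅖ = 16/15 ≈ 1.0667)
v(s) = -7 + s
W = -356/105 (W = (-7 + 16/15)*(4/7) = -89/15*4/7 = -356/105 ≈ -3.3905)
D = 19006/105 (D = -41*(-356/105) + 42 = 14596/105 + 42 = 19006/105 ≈ 181.01)
D/J = (19006/105)/(-3941) = (19006/105)*(-1/3941) = -19006/413805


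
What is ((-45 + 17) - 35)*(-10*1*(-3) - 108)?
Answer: 4914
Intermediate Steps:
((-45 + 17) - 35)*(-10*1*(-3) - 108) = (-28 - 35)*(-10*(-3) - 108) = -63*(30 - 108) = -63*(-78) = 4914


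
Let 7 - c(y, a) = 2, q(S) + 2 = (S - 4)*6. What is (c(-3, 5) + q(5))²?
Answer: 81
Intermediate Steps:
q(S) = -26 + 6*S (q(S) = -2 + (S - 4)*6 = -2 + (-4 + S)*6 = -2 + (-24 + 6*S) = -26 + 6*S)
c(y, a) = 5 (c(y, a) = 7 - 1*2 = 7 - 2 = 5)
(c(-3, 5) + q(5))² = (5 + (-26 + 6*5))² = (5 + (-26 + 30))² = (5 + 4)² = 9² = 81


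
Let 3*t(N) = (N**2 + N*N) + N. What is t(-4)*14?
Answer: 392/3 ≈ 130.67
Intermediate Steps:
t(N) = N/3 + 2*N**2/3 (t(N) = ((N**2 + N*N) + N)/3 = ((N**2 + N**2) + N)/3 = (2*N**2 + N)/3 = (N + 2*N**2)/3 = N/3 + 2*N**2/3)
t(-4)*14 = ((1/3)*(-4)*(1 + 2*(-4)))*14 = ((1/3)*(-4)*(1 - 8))*14 = ((1/3)*(-4)*(-7))*14 = (28/3)*14 = 392/3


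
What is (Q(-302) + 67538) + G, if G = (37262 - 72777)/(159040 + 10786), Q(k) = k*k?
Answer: 26958483377/169826 ≈ 1.5874e+5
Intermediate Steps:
Q(k) = k**2
G = -35515/169826 ≈ -0.20913
(Q(-302) + 67538) + G = ((-302)**2 + 67538) - 35515/169826 = (91204 + 67538) - 35515/169826 = 158742 - 35515/169826 = 26958483377/169826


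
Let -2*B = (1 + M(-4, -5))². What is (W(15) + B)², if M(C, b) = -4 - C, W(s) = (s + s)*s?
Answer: 808201/4 ≈ 2.0205e+5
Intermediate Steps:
W(s) = 2*s² (W(s) = (2*s)*s = 2*s²)
B = -½ (B = -(1 + (-4 - 1*(-4)))²/2 = -(1 + (-4 + 4))²/2 = -(1 + 0)²/2 = -½*1² = -½*1 = -½ ≈ -0.50000)
(W(15) + B)² = (2*15² - ½)² = (2*225 - ½)² = (450 - ½)² = (899/2)² = 808201/4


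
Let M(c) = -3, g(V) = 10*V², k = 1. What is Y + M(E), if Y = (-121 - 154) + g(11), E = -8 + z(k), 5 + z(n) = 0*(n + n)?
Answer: 932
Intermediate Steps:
z(n) = -5 (z(n) = -5 + 0*(n + n) = -5 + 0*(2*n) = -5 + 0 = -5)
E = -13 (E = -8 - 5 = -13)
Y = 935 (Y = (-121 - 154) + 10*11² = -275 + 10*121 = -275 + 1210 = 935)
Y + M(E) = 935 - 3 = 932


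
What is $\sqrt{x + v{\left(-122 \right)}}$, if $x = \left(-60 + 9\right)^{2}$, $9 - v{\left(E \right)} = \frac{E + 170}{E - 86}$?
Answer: $\frac{\sqrt{441129}}{13} \approx 51.09$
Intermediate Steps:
$v{\left(E \right)} = 9 - \frac{170 + E}{-86 + E}$ ($v{\left(E \right)} = 9 - \frac{E + 170}{E - 86} = 9 - \frac{170 + E}{-86 + E}$)
$x = 2601$ ($x = \left(-51\right)^{2} = 2601$)
$\sqrt{x + v{\left(-122 \right)}} = \sqrt{2601 + \frac{8 \left(-118 - 122\right)}{-86 - 122}} = \sqrt{2601 + 8 \frac{1}{-208} \left(-240\right)} = \sqrt{2601 + 8 \left(- \frac{1}{208}\right) \left(-240\right)} = \sqrt{2601 + \frac{120}{13}} = \sqrt{\frac{33933}{13}} = \frac{\sqrt{441129}}{13}$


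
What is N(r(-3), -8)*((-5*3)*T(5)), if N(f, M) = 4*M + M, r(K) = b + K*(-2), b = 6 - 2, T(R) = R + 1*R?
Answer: 6000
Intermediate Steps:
T(R) = 2*R (T(R) = R + R = 2*R)
b = 4
r(K) = 4 - 2*K (r(K) = 4 + K*(-2) = 4 - 2*K)
N(f, M) = 5*M
N(r(-3), -8)*((-5*3)*T(5)) = (5*(-8))*((-5*3)*(2*5)) = -(-600)*10 = -40*(-150) = 6000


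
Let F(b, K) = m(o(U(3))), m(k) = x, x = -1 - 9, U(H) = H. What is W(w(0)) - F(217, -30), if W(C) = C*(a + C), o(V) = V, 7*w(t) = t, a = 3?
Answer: 10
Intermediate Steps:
w(t) = t/7
x = -10
m(k) = -10
F(b, K) = -10
W(C) = C*(3 + C)
W(w(0)) - F(217, -30) = ((⅐)*0)*(3 + (⅐)*0) - 1*(-10) = 0*(3 + 0) + 10 = 0*3 + 10 = 0 + 10 = 10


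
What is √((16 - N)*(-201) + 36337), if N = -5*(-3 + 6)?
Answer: √30106 ≈ 173.51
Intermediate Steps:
N = -15 (N = -5*3 = -15)
√((16 - N)*(-201) + 36337) = √((16 - 1*(-15))*(-201) + 36337) = √((16 + 15)*(-201) + 36337) = √(31*(-201) + 36337) = √(-6231 + 36337) = √30106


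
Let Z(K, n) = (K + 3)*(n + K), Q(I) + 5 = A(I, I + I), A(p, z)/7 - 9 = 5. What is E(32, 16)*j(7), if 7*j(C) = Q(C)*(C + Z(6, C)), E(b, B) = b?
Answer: 369024/7 ≈ 52718.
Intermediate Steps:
A(p, z) = 98 (A(p, z) = 63 + 7*5 = 63 + 35 = 98)
Q(I) = 93 (Q(I) = -5 + 98 = 93)
Z(K, n) = (3 + K)*(K + n)
j(C) = 5022/7 + 930*C/7 (j(C) = (93*(C + (6² + 3*6 + 3*C + 6*C)))/7 = (93*(C + (36 + 18 + 3*C + 6*C)))/7 = (93*(C + (54 + 9*C)))/7 = (93*(54 + 10*C))/7 = (5022 + 930*C)/7 = 5022/7 + 930*C/7)
E(32, 16)*j(7) = 32*(5022/7 + (930/7)*7) = 32*(5022/7 + 930) = 32*(11532/7) = 369024/7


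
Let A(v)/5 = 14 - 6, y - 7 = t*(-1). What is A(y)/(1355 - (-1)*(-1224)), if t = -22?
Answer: 40/131 ≈ 0.30534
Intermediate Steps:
y = 29 (y = 7 - 22*(-1) = 7 + 22 = 29)
A(v) = 40 (A(v) = 5*(14 - 6) = 5*8 = 40)
A(y)/(1355 - (-1)*(-1224)) = 40/(1355 - (-1)*(-1224)) = 40/(1355 - 1*1224) = 40/(1355 - 1224) = 40/131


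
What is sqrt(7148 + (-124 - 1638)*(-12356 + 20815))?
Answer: 3*I*sqrt(1655290) ≈ 3859.7*I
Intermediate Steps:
sqrt(7148 + (-124 - 1638)*(-12356 + 20815)) = sqrt(7148 - 1762*8459) = sqrt(7148 - 14904758) = sqrt(-14897610) = 3*I*sqrt(1655290)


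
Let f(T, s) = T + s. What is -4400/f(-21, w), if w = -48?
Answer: 4400/69 ≈ 63.768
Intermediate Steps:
-4400/f(-21, w) = -4400/(-21 - 48) = -4400/(-69) = -4400*(-1/69) = 4400/69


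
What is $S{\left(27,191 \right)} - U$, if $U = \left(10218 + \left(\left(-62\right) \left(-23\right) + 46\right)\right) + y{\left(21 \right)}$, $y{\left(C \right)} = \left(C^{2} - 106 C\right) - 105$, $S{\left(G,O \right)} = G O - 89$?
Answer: $-4732$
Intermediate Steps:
$S{\left(G,O \right)} = -89 + G O$ ($S{\left(G,O \right)} = G O - 89 = -89 + G O$)
$y{\left(C \right)} = -105 + C^{2} - 106 C$
$U = 9800$ ($U = \left(10218 + \left(\left(-62\right) \left(-23\right) + 46\right)\right) - \left(2331 - 441\right) = \left(10218 + \left(1426 + 46\right)\right) - 1890 = \left(10218 + 1472\right) - 1890 = 11690 - 1890 = 9800$)
$S{\left(27,191 \right)} - U = \left(-89 + 27 \cdot 191\right) - 9800 = \left(-89 + 5157\right) - 9800 = 5068 - 9800 = -4732$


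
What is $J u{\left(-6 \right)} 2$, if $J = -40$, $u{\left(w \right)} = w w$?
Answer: $-2880$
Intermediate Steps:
$u{\left(w \right)} = w^{2}$
$J u{\left(-6 \right)} 2 = - 40 \left(-6\right)^{2} \cdot 2 = \left(-40\right) 36 \cdot 2 = \left(-1440\right) 2 = -2880$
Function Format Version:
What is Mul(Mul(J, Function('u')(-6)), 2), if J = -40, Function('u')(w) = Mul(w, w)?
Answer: -2880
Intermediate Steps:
Function('u')(w) = Pow(w, 2)
Mul(Mul(J, Function('u')(-6)), 2) = Mul(Mul(-40, Pow(-6, 2)), 2) = Mul(Mul(-40, 36), 2) = Mul(-1440, 2) = -2880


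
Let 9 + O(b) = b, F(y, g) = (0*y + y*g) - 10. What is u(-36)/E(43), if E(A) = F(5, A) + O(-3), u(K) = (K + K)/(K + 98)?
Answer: -36/5983 ≈ -0.0060170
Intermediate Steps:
F(y, g) = -10 + g*y (F(y, g) = (0 + g*y) - 10 = g*y - 10 = -10 + g*y)
O(b) = -9 + b
u(K) = 2*K/(98 + K) (u(K) = (2*K)/(98 + K) = 2*K/(98 + K))
E(A) = -22 + 5*A (E(A) = (-10 + A*5) + (-9 - 3) = (-10 + 5*A) - 12 = -22 + 5*A)
u(-36)/E(43) = (2*(-36)/(98 - 36))/(-22 + 5*43) = (2*(-36)/62)/(-22 + 215) = (2*(-36)*(1/62))/193 = -36/31*1/193 = -36/5983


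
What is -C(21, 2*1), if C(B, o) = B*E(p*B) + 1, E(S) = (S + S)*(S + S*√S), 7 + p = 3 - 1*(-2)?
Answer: -74089 - 74088*I*√42 ≈ -74089.0 - 4.8015e+5*I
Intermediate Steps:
p = -2 (p = -7 + (3 - 1*(-2)) = -7 + (3 + 2) = -7 + 5 = -2)
E(S) = 2*S*(S + S^(3/2)) (E(S) = (2*S)*(S + S^(3/2)) = 2*S*(S + S^(3/2)))
C(B, o) = 1 + B*(8*B² + 8*√2*(-B)^(5/2)) (C(B, o) = B*(2*(-2*B)² + 2*(-2*B)^(5/2)) + 1 = B*(2*(4*B²) + 2*(4*√2*(-B)^(5/2))) + 1 = B*(8*B² + 8*√2*(-B)^(5/2)) + 1 = 1 + B*(8*B² + 8*√2*(-B)^(5/2)))
-C(21, 2*1) = -(1 + 8*21*(21² + √2*(-1*21)^(5/2))) = -(1 + 8*21*(441 + √2*(-21)^(5/2))) = -(1 + 8*21*(441 + √2*(441*I*√21))) = -(1 + 8*21*(441 + 441*I*√42)) = -(1 + (74088 + 74088*I*√42)) = -(74089 + 74088*I*√42) = -74089 - 74088*I*√42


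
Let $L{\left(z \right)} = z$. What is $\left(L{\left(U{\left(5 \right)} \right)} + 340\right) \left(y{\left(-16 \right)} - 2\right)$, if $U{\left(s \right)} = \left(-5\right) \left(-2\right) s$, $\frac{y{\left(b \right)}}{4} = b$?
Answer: $-25740$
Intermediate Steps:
$y{\left(b \right)} = 4 b$
$U{\left(s \right)} = 10 s$
$\left(L{\left(U{\left(5 \right)} \right)} + 340\right) \left(y{\left(-16 \right)} - 2\right) = \left(10 \cdot 5 + 340\right) \left(4 \left(-16\right) - 2\right) = \left(50 + 340\right) \left(-64 - 2\right) = 390 \left(-66\right) = -25740$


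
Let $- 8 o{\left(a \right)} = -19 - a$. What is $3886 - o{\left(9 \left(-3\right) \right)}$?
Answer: $3887$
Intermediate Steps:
$o{\left(a \right)} = \frac{19}{8} + \frac{a}{8}$ ($o{\left(a \right)} = - \frac{-19 - a}{8} = \frac{19}{8} + \frac{a}{8}$)
$3886 - o{\left(9 \left(-3\right) \right)} = 3886 - \left(\frac{19}{8} + \frac{9 \left(-3\right)}{8}\right) = 3886 - \left(\frac{19}{8} + \frac{1}{8} \left(-27\right)\right) = 3886 - \left(\frac{19}{8} - \frac{27}{8}\right) = 3886 - -1 = 3886 + 1 = 3887$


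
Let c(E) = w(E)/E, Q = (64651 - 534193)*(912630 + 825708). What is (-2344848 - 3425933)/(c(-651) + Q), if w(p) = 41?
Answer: 3756778431/531360978478637 ≈ 7.0701e-6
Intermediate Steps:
Q = -816222701196 (Q = -469542*1738338 = -816222701196)
c(E) = 41/E
(-2344848 - 3425933)/(c(-651) + Q) = (-2344848 - 3425933)/(41/(-651) - 816222701196) = -5770781/(41*(-1/651) - 816222701196) = -5770781/(-41/651 - 816222701196) = -5770781/(-531360978478637/651) = -5770781*(-651/531360978478637) = 3756778431/531360978478637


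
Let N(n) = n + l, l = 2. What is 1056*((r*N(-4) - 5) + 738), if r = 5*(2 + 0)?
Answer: 752928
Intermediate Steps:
r = 10 (r = 5*2 = 10)
N(n) = 2 + n (N(n) = n + 2 = 2 + n)
1056*((r*N(-4) - 5) + 738) = 1056*((10*(2 - 4) - 5) + 738) = 1056*((10*(-2) - 5) + 738) = 1056*((-20 - 5) + 738) = 1056*(-25 + 738) = 1056*713 = 752928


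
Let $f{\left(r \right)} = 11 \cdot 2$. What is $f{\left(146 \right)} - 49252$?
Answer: $-49230$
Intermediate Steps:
$f{\left(r \right)} = 22$
$f{\left(146 \right)} - 49252 = 22 - 49252 = -49230$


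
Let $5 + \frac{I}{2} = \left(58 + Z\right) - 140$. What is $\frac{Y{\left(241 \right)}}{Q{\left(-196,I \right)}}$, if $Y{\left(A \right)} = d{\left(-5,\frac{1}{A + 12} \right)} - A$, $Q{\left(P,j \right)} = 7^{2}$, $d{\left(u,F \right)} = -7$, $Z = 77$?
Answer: $- \frac{248}{49} \approx -5.0612$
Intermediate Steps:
$I = -20$ ($I = -10 + 2 \left(\left(58 + 77\right) - 140\right) = -10 + 2 \left(135 - 140\right) = -10 + 2 \left(-5\right) = -10 - 10 = -20$)
$Q{\left(P,j \right)} = 49$
$Y{\left(A \right)} = -7 - A$
$\frac{Y{\left(241 \right)}}{Q{\left(-196,I \right)}} = \frac{-7 - 241}{49} = \left(-7 - 241\right) \frac{1}{49} = \left(-248\right) \frac{1}{49} = - \frac{248}{49}$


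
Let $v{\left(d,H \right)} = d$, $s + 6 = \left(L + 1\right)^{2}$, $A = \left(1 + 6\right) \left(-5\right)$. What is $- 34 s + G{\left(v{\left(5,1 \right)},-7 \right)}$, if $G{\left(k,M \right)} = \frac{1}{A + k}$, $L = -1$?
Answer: $\frac{6119}{30} \approx 203.97$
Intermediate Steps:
$A = -35$ ($A = 7 \left(-5\right) = -35$)
$s = -6$ ($s = -6 + \left(-1 + 1\right)^{2} = -6 + 0^{2} = -6 + 0 = -6$)
$G{\left(k,M \right)} = \frac{1}{-35 + k}$
$- 34 s + G{\left(v{\left(5,1 \right)},-7 \right)} = \left(-34\right) \left(-6\right) + \frac{1}{-35 + 5} = 204 + \frac{1}{-30} = 204 - \frac{1}{30} = \frac{6119}{30}$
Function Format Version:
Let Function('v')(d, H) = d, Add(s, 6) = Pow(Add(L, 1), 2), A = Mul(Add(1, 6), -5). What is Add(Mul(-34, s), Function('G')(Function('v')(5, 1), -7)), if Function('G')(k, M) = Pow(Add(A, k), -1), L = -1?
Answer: Rational(6119, 30) ≈ 203.97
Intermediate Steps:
A = -35 (A = Mul(7, -5) = -35)
s = -6 (s = Add(-6, Pow(Add(-1, 1), 2)) = Add(-6, Pow(0, 2)) = Add(-6, 0) = -6)
Function('G')(k, M) = Pow(Add(-35, k), -1)
Add(Mul(-34, s), Function('G')(Function('v')(5, 1), -7)) = Add(Mul(-34, -6), Pow(Add(-35, 5), -1)) = Add(204, Pow(-30, -1)) = Add(204, Rational(-1, 30)) = Rational(6119, 30)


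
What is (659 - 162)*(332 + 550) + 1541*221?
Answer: 778915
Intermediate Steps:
(659 - 162)*(332 + 550) + 1541*221 = 497*882 + 340561 = 438354 + 340561 = 778915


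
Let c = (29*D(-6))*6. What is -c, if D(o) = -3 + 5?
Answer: -348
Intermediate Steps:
D(o) = 2
c = 348 (c = (29*2)*6 = 58*6 = 348)
-c = -1*348 = -348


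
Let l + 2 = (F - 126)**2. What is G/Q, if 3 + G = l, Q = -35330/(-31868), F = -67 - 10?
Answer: 656544536/17665 ≈ 37166.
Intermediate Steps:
F = -77
l = 41207 (l = -2 + (-77 - 126)**2 = -2 + (-203)**2 = -2 + 41209 = 41207)
Q = 17665/15934 (Q = -35330*(-1/31868) = 17665/15934 ≈ 1.1086)
G = 41204 (G = -3 + 41207 = 41204)
G/Q = 41204/(17665/15934) = 41204*(15934/17665) = 656544536/17665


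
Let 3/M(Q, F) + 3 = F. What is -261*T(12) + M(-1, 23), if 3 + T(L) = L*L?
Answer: -736017/20 ≈ -36801.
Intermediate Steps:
M(Q, F) = 3/(-3 + F)
T(L) = -3 + L² (T(L) = -3 + L*L = -3 + L²)
-261*T(12) + M(-1, 23) = -261*(-3 + 12²) + 3/(-3 + 23) = -261*(-3 + 144) + 3/20 = -261*141 + 3*(1/20) = -36801 + 3/20 = -736017/20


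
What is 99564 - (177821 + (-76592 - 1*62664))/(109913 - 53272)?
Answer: 5639365959/56641 ≈ 99563.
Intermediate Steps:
99564 - (177821 + (-76592 - 1*62664))/(109913 - 53272) = 99564 - (177821 + (-76592 - 62664))/56641 = 99564 - (177821 - 139256)/56641 = 99564 - 38565/56641 = 5639365959/56641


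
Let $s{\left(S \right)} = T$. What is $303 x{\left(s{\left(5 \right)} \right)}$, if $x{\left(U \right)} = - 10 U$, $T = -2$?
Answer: $6060$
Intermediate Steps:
$s{\left(S \right)} = -2$
$303 x{\left(s{\left(5 \right)} \right)} = 303 \left(\left(-10\right) \left(-2\right)\right) = 303 \cdot 20 = 6060$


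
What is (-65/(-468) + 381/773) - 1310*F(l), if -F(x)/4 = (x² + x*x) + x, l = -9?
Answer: 22310281741/27828 ≈ 8.0172e+5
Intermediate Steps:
F(x) = -8*x² - 4*x (F(x) = -4*((x² + x*x) + x) = -4*((x² + x²) + x) = -4*(2*x² + x) = -4*(x + 2*x²) = -8*x² - 4*x)
(-65/(-468) + 381/773) - 1310*F(l) = (-65/(-468) + 381/773) - (-5240)*(-9)*(1 + 2*(-9)) = (-65*(-1/468) + 381*(1/773)) - (-5240)*(-9)*(1 - 18) = (5/36 + 381/773) - (-5240)*(-9)*(-17) = 17581/27828 - 1310*(-612) = 17581/27828 + 801720 = 22310281741/27828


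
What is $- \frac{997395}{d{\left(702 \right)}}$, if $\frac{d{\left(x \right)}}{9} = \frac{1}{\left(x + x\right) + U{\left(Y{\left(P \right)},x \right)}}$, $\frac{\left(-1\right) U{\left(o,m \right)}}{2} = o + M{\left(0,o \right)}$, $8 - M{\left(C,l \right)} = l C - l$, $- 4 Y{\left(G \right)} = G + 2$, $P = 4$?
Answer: $- \frac{463456210}{3} \approx -1.5449 \cdot 10^{8}$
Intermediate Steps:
$Y{\left(G \right)} = - \frac{1}{2} - \frac{G}{4}$ ($Y{\left(G \right)} = - \frac{G + 2}{4} = - \frac{2 + G}{4} = - \frac{1}{2} - \frac{G}{4}$)
$M{\left(C,l \right)} = 8 + l - C l$ ($M{\left(C,l \right)} = 8 - \left(l C - l\right) = 8 - \left(C l - l\right) = 8 - \left(- l + C l\right) = 8 + l - C l$)
$U{\left(o,m \right)} = -16 - 4 o$ ($U{\left(o,m \right)} = - 2 \left(o + \left(8 + o - 0 o\right)\right) = - 2 \left(o + \left(8 + o + 0\right)\right) = - 2 \left(o + \left(8 + o\right)\right) = - 2 \left(8 + 2 o\right) = -16 - 4 o$)
$d{\left(x \right)} = \frac{9}{-10 + 2 x}$ ($d{\left(x \right)} = \frac{9}{\left(x + x\right) - \left(16 + 4 \left(- \frac{1}{2} - 1\right)\right)} = \frac{9}{2 x - \left(16 + 4 \left(- \frac{1}{2} - 1\right)\right)} = \frac{9}{2 x - 10} = \frac{9}{-10 + 2 x}$)
$- \frac{997395}{d{\left(702 \right)}} = - \frac{997395}{\frac{9}{2} \frac{1}{-5 + 702}} = - \frac{997395}{\frac{9}{2} \cdot \frac{1}{697}} = - \frac{997395}{\frac{9}{1394}} = \left(-997395\right) \frac{1394}{9} = - \frac{463456210}{3}$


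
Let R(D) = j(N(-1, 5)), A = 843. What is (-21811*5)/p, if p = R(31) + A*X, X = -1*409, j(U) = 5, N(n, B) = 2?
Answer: 109055/344782 ≈ 0.31630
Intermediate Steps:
X = -409
R(D) = 5
p = -344782 (p = 5 + 843*(-409) = 5 - 344787 = -344782)
(-21811*5)/p = -21811*5/(-344782) = -109055*(-1/344782) = 109055/344782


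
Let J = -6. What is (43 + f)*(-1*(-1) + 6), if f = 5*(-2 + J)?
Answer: 21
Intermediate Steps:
f = -40 (f = 5*(-2 - 6) = 5*(-8) = -40)
(43 + f)*(-1*(-1) + 6) = (43 - 40)*(-1*(-1) + 6) = 3*(1 + 6) = 3*7 = 21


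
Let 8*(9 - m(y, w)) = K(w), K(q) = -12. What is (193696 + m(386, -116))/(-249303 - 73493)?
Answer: -22789/37976 ≈ -0.60009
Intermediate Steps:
m(y, w) = 21/2 (m(y, w) = 9 - ⅛*(-12) = 9 + 3/2 = 21/2)
(193696 + m(386, -116))/(-249303 - 73493) = (193696 + 21/2)/(-249303 - 73493) = (387413/2)/(-322796) = (387413/2)*(-1/322796) = -22789/37976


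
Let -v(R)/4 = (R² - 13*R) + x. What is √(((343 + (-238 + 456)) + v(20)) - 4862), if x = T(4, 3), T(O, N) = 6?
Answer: I*√4885 ≈ 69.893*I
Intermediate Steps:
x = 6
v(R) = -24 - 4*R² + 52*R (v(R) = -4*((R² - 13*R) + 6) = -4*(6 + R² - 13*R) = -24 - 4*R² + 52*R)
√(((343 + (-238 + 456)) + v(20)) - 4862) = √(((343 + (-238 + 456)) + (-24 - 4*20² + 52*20)) - 4862) = √(((343 + 218) + (-24 - 4*400 + 1040)) - 4862) = √((561 + (-24 - 1600 + 1040)) - 4862) = √((561 - 584) - 4862) = √(-23 - 4862) = √(-4885) = I*√4885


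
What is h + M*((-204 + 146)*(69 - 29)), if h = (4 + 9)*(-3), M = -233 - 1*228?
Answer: 1069481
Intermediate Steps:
M = -461 (M = -233 - 228 = -461)
h = -39 (h = 13*(-3) = -39)
h + M*((-204 + 146)*(69 - 29)) = -39 - 461*(-204 + 146)*(69 - 29) = -39 - (-26738)*40 = -39 - 461*(-2320) = -39 + 1069520 = 1069481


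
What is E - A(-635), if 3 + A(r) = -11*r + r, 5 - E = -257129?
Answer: 250787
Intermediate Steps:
E = 257134 (E = 5 - 1*(-257129) = 5 + 257129 = 257134)
A(r) = -3 - 10*r (A(r) = -3 + (-11*r + r) = -3 - 10*r)
E - A(-635) = 257134 - (-3 - 10*(-635)) = 257134 - (-3 + 6350) = 257134 - 1*6347 = 257134 - 6347 = 250787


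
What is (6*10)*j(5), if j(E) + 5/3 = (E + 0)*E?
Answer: 1400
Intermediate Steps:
j(E) = -5/3 + E**2 (j(E) = -5/3 + (E + 0)*E = -5/3 + E*E = -5/3 + E**2)
(6*10)*j(5) = (6*10)*(-5/3 + 5**2) = 60*(-5/3 + 25) = 60*(70/3) = 1400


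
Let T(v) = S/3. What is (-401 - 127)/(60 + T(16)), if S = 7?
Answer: -144/17 ≈ -8.4706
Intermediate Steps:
T(v) = 7/3
(-401 - 127)/(60 + T(16)) = (-401 - 127)/(60 + 7/3) = -528/187/3 = -528*3/187 = -144/17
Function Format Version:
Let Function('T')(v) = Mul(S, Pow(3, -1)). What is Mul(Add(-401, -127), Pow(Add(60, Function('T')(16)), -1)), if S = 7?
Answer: Rational(-144, 17) ≈ -8.4706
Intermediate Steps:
Function('T')(v) = Rational(7, 3) (Function('T')(v) = Mul(7, Pow(3, -1)) = Mul(7, Rational(1, 3)) = Rational(7, 3))
Mul(Add(-401, -127), Pow(Add(60, Function('T')(16)), -1)) = Mul(Add(-401, -127), Pow(Add(60, Rational(7, 3)), -1)) = Mul(-528, Pow(Rational(187, 3), -1)) = Mul(-528, Rational(3, 187)) = Rational(-144, 17)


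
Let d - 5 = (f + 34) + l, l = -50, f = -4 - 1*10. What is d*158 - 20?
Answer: -3970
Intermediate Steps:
f = -14 (f = -4 - 10 = -14)
d = -25 (d = 5 + ((-14 + 34) - 50) = 5 + (20 - 50) = 5 - 30 = -25)
d*158 - 20 = -25*158 - 20 = -3950 - 20 = -3970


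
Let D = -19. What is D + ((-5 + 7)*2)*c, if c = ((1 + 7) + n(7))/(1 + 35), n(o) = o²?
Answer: -38/3 ≈ -12.667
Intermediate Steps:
c = 19/12 (c = ((1 + 7) + 7²)/(1 + 35) = (8 + 49)/36 = 57*(1/36) = 19/12 ≈ 1.5833)
D + ((-5 + 7)*2)*c = -19 + ((-5 + 7)*2)*(19/12) = -19 + (2*2)*(19/12) = -19 + 4*(19/12) = -19 + 19/3 = -38/3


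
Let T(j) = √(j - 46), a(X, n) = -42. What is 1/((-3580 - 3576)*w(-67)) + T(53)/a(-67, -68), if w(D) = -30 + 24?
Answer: 1/42936 - √7/42 ≈ -0.062971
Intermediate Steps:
w(D) = -6
T(j) = √(-46 + j)
1/((-3580 - 3576)*w(-67)) + T(53)/a(-67, -68) = 1/(-3580 - 3576*(-6)) + √(-46 + 53)/(-42) = -⅙/(-7156) + √7*(-1/42) = -1/7156*(-⅙) - √7/42 = 1/42936 - √7/42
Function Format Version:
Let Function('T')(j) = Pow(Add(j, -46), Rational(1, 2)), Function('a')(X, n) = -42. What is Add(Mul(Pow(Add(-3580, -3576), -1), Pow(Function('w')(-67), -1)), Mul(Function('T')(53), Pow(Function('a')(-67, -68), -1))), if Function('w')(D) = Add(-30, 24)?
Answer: Add(Rational(1, 42936), Mul(Rational(-1, 42), Pow(7, Rational(1, 2)))) ≈ -0.062971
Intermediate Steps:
Function('w')(D) = -6
Function('T')(j) = Pow(Add(-46, j), Rational(1, 2))
Add(Mul(Pow(Add(-3580, -3576), -1), Pow(Function('w')(-67), -1)), Mul(Function('T')(53), Pow(Function('a')(-67, -68), -1))) = Add(Mul(Pow(Add(-3580, -3576), -1), Pow(-6, -1)), Mul(Pow(Add(-46, 53), Rational(1, 2)), Pow(-42, -1))) = Add(Mul(Pow(-7156, -1), Rational(-1, 6)), Mul(Pow(7, Rational(1, 2)), Rational(-1, 42))) = Add(Mul(Rational(-1, 7156), Rational(-1, 6)), Mul(Rational(-1, 42), Pow(7, Rational(1, 2)))) = Add(Rational(1, 42936), Mul(Rational(-1, 42), Pow(7, Rational(1, 2))))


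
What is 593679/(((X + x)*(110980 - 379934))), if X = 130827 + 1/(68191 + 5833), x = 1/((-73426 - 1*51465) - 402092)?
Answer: -11579527701794484/686300869922955606011 ≈ -1.6872e-5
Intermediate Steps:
x = -1/526983 (x = 1/((-73426 - 51465) - 402092) = 1/(-124891 - 402092) = 1/(-526983) = -1/526983 ≈ -1.8976e-6)
X = 9684337849/74024 (X = 130827 + 1/74024 = 9684337849/74024 ≈ 1.3083e+5)
593679/(((X + x)*(110980 - 379934))) = 593679/(((9684337849/74024 - 1/526983)*(110980 - 379934))) = 593679/(((5103481412605543/39009389592)*(-268954))) = 593679/(-686300869922955606011/19504694796) = 593679*(-19504694796/686300869922955606011) = -11579527701794484/686300869922955606011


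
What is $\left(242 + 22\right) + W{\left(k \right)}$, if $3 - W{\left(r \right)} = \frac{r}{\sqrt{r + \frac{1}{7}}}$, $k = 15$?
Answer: $267 - \frac{15 \sqrt{742}}{106} \approx 263.15$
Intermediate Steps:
$W{\left(r \right)} = 3 - \frac{r}{\sqrt{\frac{1}{7} + r}}$ ($W{\left(r \right)} = 3 - \frac{r}{\sqrt{r + \frac{1}{7}}} = 3 - \frac{r}{\sqrt{\frac{1}{7} + r}}$)
$\left(242 + 22\right) + W{\left(k \right)} = \left(242 + 22\right) + \left(3 - \frac{15 \sqrt{7}}{\sqrt{1 + 7 \cdot 15}}\right) = 264 + \left(3 - \frac{15 \sqrt{7}}{\sqrt{1 + 105}}\right) = 264 + \left(3 - \frac{15 \sqrt{7}}{\sqrt{106}}\right) = 264 + \left(3 - 15 \sqrt{7} \frac{\sqrt{106}}{106}\right) = 264 + \left(3 - \frac{15 \sqrt{742}}{106}\right) = 267 - \frac{15 \sqrt{742}}{106}$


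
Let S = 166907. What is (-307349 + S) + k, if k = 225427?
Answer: 84985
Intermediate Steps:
(-307349 + S) + k = (-307349 + 166907) + 225427 = -140442 + 225427 = 84985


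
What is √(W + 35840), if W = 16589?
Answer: √52429 ≈ 228.97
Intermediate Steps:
√(W + 35840) = √(16589 + 35840) = √52429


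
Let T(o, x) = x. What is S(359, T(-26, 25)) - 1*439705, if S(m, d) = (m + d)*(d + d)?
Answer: -420505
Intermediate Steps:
S(m, d) = 2*d*(d + m) (S(m, d) = (d + m)*(2*d) = 2*d*(d + m))
S(359, T(-26, 25)) - 1*439705 = 2*25*(25 + 359) - 1*439705 = 2*25*384 - 439705 = 19200 - 439705 = -420505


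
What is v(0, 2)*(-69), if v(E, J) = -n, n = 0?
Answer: 0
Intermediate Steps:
v(E, J) = 0 (v(E, J) = -1*0 = 0)
v(0, 2)*(-69) = 0*(-69) = 0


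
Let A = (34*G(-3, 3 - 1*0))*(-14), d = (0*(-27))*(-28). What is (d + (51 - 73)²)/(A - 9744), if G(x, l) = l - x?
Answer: -121/3150 ≈ -0.038413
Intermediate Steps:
d = 0 (d = 0*(-28) = 0)
A = -2856 (A = (34*((3 - 1*0) - 1*(-3)))*(-14) = (34*((3 + 0) + 3))*(-14) = (34*(3 + 3))*(-14) = (34*6)*(-14) = 204*(-14) = -2856)
(d + (51 - 73)²)/(A - 9744) = (0 + (51 - 73)²)/(-2856 - 9744) = (0 + (-22)²)/(-12600) = (0 + 484)*(-1/12600) = 484*(-1/12600) = -121/3150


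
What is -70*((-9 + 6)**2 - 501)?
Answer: 34440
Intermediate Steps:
-70*((-9 + 6)**2 - 501) = -70*((-3)**2 - 501) = -70*(9 - 501) = -70*(-492) = 34440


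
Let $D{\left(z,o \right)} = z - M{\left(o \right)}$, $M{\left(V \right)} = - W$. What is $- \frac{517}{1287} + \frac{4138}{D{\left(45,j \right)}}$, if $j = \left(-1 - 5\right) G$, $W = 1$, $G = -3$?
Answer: $\frac{240992}{2691} \approx 89.555$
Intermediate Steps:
$j = 18$ ($j = \left(-1 - 5\right) \left(-3\right) = \left(-6\right) \left(-3\right) = 18$)
$M{\left(V \right)} = -1$ ($M{\left(V \right)} = \left(-1\right) 1 = -1$)
$D{\left(z,o \right)} = 1 + z$ ($D{\left(z,o \right)} = z - -1 = z + 1 = 1 + z$)
$- \frac{517}{1287} + \frac{4138}{D{\left(45,j \right)}} = - \frac{517}{1287} + \frac{4138}{1 + 45} = \left(-517\right) \frac{1}{1287} + \frac{4138}{46} = - \frac{47}{117} + 4138 \cdot \frac{1}{46} = - \frac{47}{117} + \frac{2069}{23} = \frac{240992}{2691}$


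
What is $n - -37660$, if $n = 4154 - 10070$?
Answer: $31744$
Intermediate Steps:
$n = -5916$ ($n = 4154 - 10070 = -5916$)
$n - -37660 = -5916 - -37660 = -5916 + 37660 = 31744$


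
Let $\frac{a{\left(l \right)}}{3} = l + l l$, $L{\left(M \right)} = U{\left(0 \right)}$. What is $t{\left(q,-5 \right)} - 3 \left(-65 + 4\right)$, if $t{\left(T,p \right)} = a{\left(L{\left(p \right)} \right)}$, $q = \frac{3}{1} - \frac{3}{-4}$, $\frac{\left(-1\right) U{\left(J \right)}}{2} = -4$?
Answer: $399$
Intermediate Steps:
$U{\left(J \right)} = 8$ ($U{\left(J \right)} = \left(-2\right) \left(-4\right) = 8$)
$q = \frac{15}{4}$ ($q = 3 \cdot 1 - - \frac{3}{4} = 3 + \frac{3}{4} = \frac{15}{4} \approx 3.75$)
$L{\left(M \right)} = 8$
$a{\left(l \right)} = 3 l + 3 l^{2}$ ($a{\left(l \right)} = 3 \left(l + l l\right) = 3 \left(l + l^{2}\right) = 3 l + 3 l^{2}$)
$t{\left(T,p \right)} = 216$ ($t{\left(T,p \right)} = 3 \cdot 8 \left(1 + 8\right) = 3 \cdot 8 \cdot 9 = 216$)
$t{\left(q,-5 \right)} - 3 \left(-65 + 4\right) = 216 - 3 \left(-65 + 4\right) = 216 - -183 = 216 + 183 = 399$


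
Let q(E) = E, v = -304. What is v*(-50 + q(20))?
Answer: 9120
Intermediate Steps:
v*(-50 + q(20)) = -304*(-50 + 20) = -304*(-30) = 9120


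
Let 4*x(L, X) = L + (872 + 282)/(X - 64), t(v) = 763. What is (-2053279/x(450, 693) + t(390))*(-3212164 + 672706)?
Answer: 3142072851206724/71051 ≈ 4.4223e+10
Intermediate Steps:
x(L, X) = L/4 + 577/(2*(-64 + X)) (x(L, X) = (L + (872 + 282)/(X - 64))/4 = (L + 1154/(-64 + X))/4 = L/4 + 577/(2*(-64 + X)))
(-2053279/x(450, 693) + t(390))*(-3212164 + 672706) = (-2053279*4*(-64 + 693)/(1154 - 64*450 + 450*693) + 763)*(-3212164 + 672706) = (-2053279*2516/(1154 - 28800 + 311850) + 763)*(-2539458) = (-2053279/((¼)*(1/629)*284204) + 763)*(-2539458) = (-2053279/71051/629 + 763)*(-2539458) = (-2053279*629/71051 + 763)*(-2539458) = (-1291512491/71051 + 763)*(-2539458) = -1237300578/71051*(-2539458) = 3142072851206724/71051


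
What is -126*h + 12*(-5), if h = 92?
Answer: -11652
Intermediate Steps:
-126*h + 12*(-5) = -126*92 + 12*(-5) = -11592 - 60 = -11652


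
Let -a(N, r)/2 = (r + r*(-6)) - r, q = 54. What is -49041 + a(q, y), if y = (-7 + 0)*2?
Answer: -49209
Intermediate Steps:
y = -14 (y = -7*2 = -14)
a(N, r) = 12*r (a(N, r) = -2*((r + r*(-6)) - r) = -2*((r - 6*r) - r) = -2*(-5*r - r) = -(-12)*r = 12*r)
-49041 + a(q, y) = -49041 + 12*(-14) = -49041 - 168 = -49209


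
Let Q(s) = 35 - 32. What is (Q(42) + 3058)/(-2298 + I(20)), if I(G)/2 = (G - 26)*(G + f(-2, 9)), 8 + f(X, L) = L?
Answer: -3061/2550 ≈ -1.2004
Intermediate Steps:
Q(s) = 3
f(X, L) = -8 + L
I(G) = 2*(1 + G)*(-26 + G) (I(G) = 2*((G - 26)*(G + (-8 + 9))) = 2*((-26 + G)*(G + 1)) = 2*((-26 + G)*(1 + G)) = 2*((1 + G)*(-26 + G)) = 2*(1 + G)*(-26 + G))
(Q(42) + 3058)/(-2298 + I(20)) = (3 + 3058)/(-2298 + (-52 - 50*20 + 2*20²)) = 3061/(-2298 + (-52 - 1000 + 2*400)) = 3061/(-2298 + (-52 - 1000 + 800)) = 3061/(-2298 - 252) = 3061/(-2550) = 3061*(-1/2550) = -3061/2550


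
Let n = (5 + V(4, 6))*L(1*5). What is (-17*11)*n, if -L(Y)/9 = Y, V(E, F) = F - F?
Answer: 42075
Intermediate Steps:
V(E, F) = 0
L(Y) = -9*Y
n = -225 (n = (5 + 0)*(-9*5) = 5*(-9*5) = 5*(-45) = -225)
(-17*11)*n = -17*11*(-225) = -187*(-225) = 42075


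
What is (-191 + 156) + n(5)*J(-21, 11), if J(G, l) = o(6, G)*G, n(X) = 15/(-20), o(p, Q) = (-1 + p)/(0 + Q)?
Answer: -155/4 ≈ -38.750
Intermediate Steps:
o(p, Q) = (-1 + p)/Q
n(X) = -¾ (n(X) = 15*(-1/20) = -¾)
J(G, l) = 5 (J(G, l) = ((-1 + 6)/G)*G = (5/G)*G = 5)
(-191 + 156) + n(5)*J(-21, 11) = (-191 + 156) - ¾*5 = -35 - 15/4 = -155/4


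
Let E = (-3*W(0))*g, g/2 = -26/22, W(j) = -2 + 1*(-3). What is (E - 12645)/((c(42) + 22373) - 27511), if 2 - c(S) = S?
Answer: 46495/18986 ≈ 2.4489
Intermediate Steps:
c(S) = 2 - S
W(j) = -5 (W(j) = -2 - 3 = -5)
g = -26/11 (g = 2*(-26/22) = 2*(-26*1/22) = 2*(-13/11) = -26/11 ≈ -2.3636)
E = -390/11 (E = -3*(-5)*(-26/11) = 15*(-26/11) = -390/11 ≈ -35.455)
(E - 12645)/((c(42) + 22373) - 27511) = (-390/11 - 12645)/(((2 - 1*42) + 22373) - 27511) = -139485/(11*(((2 - 42) + 22373) - 27511)) = -139485/(11*((-40 + 22373) - 27511)) = -139485/(11*(22333 - 27511)) = -139485/11/(-5178) = -139485/11*(-1/5178) = 46495/18986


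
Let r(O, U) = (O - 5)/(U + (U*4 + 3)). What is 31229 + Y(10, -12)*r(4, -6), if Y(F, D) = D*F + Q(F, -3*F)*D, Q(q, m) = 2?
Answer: 93671/3 ≈ 31224.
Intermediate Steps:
Y(F, D) = 2*D + D*F (Y(F, D) = D*F + 2*D = 2*D + D*F)
r(O, U) = (-5 + O)/(3 + 5*U) (r(O, U) = (-5 + O)/(U + (4*U + 3)) = (-5 + O)/(U + (3 + 4*U)) = (-5 + O)/(3 + 5*U))
31229 + Y(10, -12)*r(4, -6) = 31229 + (-12*(2 + 10))*((-5 + 4)/(3 + 5*(-6))) = 31229 + (-12*12)*(-1/(3 - 30)) = 31229 - 144*(-1)/(-27) = 31229 - (-16)*(-1)/3 = 31229 - 144*1/27 = 31229 - 16/3 = 93671/3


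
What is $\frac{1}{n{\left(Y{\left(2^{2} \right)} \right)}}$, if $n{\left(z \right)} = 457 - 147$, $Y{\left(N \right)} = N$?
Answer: $\frac{1}{310} \approx 0.0032258$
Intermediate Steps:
$n{\left(z \right)} = 310$ ($n{\left(z \right)} = 457 - 147 = 310$)
$\frac{1}{n{\left(Y{\left(2^{2} \right)} \right)}} = \frac{1}{310}$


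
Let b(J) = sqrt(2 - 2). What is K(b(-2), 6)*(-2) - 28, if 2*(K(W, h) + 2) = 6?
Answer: -30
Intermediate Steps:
b(J) = 0 (b(J) = sqrt(0) = 0)
K(W, h) = 1 (K(W, h) = -2 + (1/2)*6 = -2 + 3 = 1)
K(b(-2), 6)*(-2) - 28 = 1*(-2) - 28 = -2 - 28 = -30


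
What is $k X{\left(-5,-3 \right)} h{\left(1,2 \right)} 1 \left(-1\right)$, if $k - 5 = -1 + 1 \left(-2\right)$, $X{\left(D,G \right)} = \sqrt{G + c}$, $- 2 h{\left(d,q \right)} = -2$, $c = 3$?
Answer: $0$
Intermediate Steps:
$h{\left(d,q \right)} = 1$ ($h{\left(d,q \right)} = \left(- \frac{1}{2}\right) \left(-2\right) = 1$)
$X{\left(D,G \right)} = \sqrt{3 + G}$ ($X{\left(D,G \right)} = \sqrt{G + 3} = \sqrt{3 + G}$)
$k = 2$ ($k = 5 + \left(-1 + 1 \left(-2\right)\right) = 5 - 3 = 2$)
$k X{\left(-5,-3 \right)} h{\left(1,2 \right)} 1 \left(-1\right) = 2 \sqrt{3 - 3} \cdot 1 \cdot 1 \left(-1\right) = 2 \sqrt{0} \cdot 1 \left(-1\right) = 2 \cdot 0 \left(-1\right) = 0 \left(-1\right) = 0$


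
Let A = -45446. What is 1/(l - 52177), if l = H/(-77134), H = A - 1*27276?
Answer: -38567/2012273998 ≈ -1.9166e-5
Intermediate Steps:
H = -72722 (H = -45446 - 1*27276 = -45446 - 27276 = -72722)
l = 36361/38567 (l = -72722/(-77134) = -72722*(-1/77134) = 36361/38567 ≈ 0.94280)
1/(l - 52177) = 1/(36361/38567 - 52177) = 1/(-2012273998/38567) = -38567/2012273998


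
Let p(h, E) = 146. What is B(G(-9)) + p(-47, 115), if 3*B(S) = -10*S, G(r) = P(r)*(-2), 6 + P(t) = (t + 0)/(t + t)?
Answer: 328/3 ≈ 109.33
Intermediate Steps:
P(t) = -11/2 (P(t) = -6 + (t + 0)/(t + t) = -6 + t/((2*t)) = -6 + t*(1/(2*t)) = -6 + 1/2 = -11/2)
G(r) = 11 (G(r) = -11/2*(-2) = 11)
B(S) = -10*S/3 (B(S) = (-10*S)/3 = -10*S/3)
B(G(-9)) + p(-47, 115) = -10/3*11 + 146 = -110/3 + 146 = 328/3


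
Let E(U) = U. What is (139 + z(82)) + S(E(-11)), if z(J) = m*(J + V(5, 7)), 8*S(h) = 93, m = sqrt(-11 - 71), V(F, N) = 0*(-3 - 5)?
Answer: 1205/8 + 82*I*sqrt(82) ≈ 150.63 + 742.54*I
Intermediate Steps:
V(F, N) = 0 (V(F, N) = 0*(-8) = 0)
m = I*sqrt(82) (m = sqrt(-82) = I*sqrt(82) ≈ 9.0554*I)
S(h) = 93/8 (S(h) = (1/8)*93 = 93/8)
z(J) = I*J*sqrt(82) (z(J) = (I*sqrt(82))*(J + 0) = (I*sqrt(82))*J = I*J*sqrt(82))
(139 + z(82)) + S(E(-11)) = (139 + I*82*sqrt(82)) + 93/8 = (139 + 82*I*sqrt(82)) + 93/8 = 1205/8 + 82*I*sqrt(82)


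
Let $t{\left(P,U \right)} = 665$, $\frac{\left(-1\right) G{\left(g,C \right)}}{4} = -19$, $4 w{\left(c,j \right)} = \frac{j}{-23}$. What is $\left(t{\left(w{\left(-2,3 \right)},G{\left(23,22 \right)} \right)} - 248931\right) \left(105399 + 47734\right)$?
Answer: $-38017717378$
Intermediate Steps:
$w{\left(c,j \right)} = - \frac{j}{92}$ ($w{\left(c,j \right)} = \frac{j \frac{1}{-23}}{4} = \frac{j \left(- \frac{1}{23}\right)}{4} = \frac{\left(- \frac{1}{23}\right) j}{4} = - \frac{j}{92}$)
$G{\left(g,C \right)} = 76$ ($G{\left(g,C \right)} = \left(-4\right) \left(-19\right) = 76$)
$\left(t{\left(w{\left(-2,3 \right)},G{\left(23,22 \right)} \right)} - 248931\right) \left(105399 + 47734\right) = \left(665 - 248931\right) \left(105399 + 47734\right) = \left(-248266\right) 153133 = -38017717378$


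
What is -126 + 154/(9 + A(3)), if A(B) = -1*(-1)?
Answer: -553/5 ≈ -110.60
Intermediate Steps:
A(B) = 1
-126 + 154/(9 + A(3)) = -126 + 154/(9 + 1) = -126 + 154/10 = -126 + (⅒)*154 = -126 + 77/5 = -553/5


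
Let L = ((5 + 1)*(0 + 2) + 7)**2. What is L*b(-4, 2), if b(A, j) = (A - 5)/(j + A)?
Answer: 3249/2 ≈ 1624.5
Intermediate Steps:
b(A, j) = (-5 + A)/(A + j)
L = 361 (L = (6*2 + 7)**2 = (12 + 7)**2 = 19**2 = 361)
L*b(-4, 2) = 361*((-5 - 4)/(-4 + 2)) = 361*(-9/(-2)) = 361*(-1/2*(-9)) = 361*(9/2) = 3249/2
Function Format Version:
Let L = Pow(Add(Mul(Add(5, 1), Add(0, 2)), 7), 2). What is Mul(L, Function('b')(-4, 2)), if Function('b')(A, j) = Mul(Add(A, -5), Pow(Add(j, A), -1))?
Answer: Rational(3249, 2) ≈ 1624.5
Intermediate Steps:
Function('b')(A, j) = Mul(Pow(Add(A, j), -1), Add(-5, A)) (Function('b')(A, j) = Mul(Add(-5, A), Pow(Add(A, j), -1)) = Mul(Pow(Add(A, j), -1), Add(-5, A)))
L = 361 (L = Pow(Add(Mul(6, 2), 7), 2) = Pow(Add(12, 7), 2) = Pow(19, 2) = 361)
Mul(L, Function('b')(-4, 2)) = Mul(361, Mul(Pow(Add(-4, 2), -1), Add(-5, -4))) = Mul(361, Mul(Pow(-2, -1), -9)) = Mul(361, Mul(Rational(-1, 2), -9)) = Mul(361, Rational(9, 2)) = Rational(3249, 2)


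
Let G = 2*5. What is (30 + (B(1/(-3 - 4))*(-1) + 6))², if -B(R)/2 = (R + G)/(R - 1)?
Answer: 5625/16 ≈ 351.56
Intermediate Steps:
G = 10
B(R) = -2*(10 + R)/(-1 + R) (B(R) = -2*(R + 10)/(R - 1) = -2*(10 + R)/(-1 + R))
(30 + (B(1/(-3 - 4))*(-1) + 6))² = (30 + ((2*(-10 - 1/(-3 - 4))/(-1 + 1/(-3 - 4)))*(-1) + 6))² = (30 + ((2*(-10 - 1/(-7))/(-1 + 1/(-7)))*(-1) + 6))² = (30 + ((2*(-10 - 1*(-⅐))/(-1 - ⅐))*(-1) + 6))² = (30 + ((2*(-10 + ⅐)/(-8/7))*(-1) + 6))² = (30 + ((2*(-7/8)*(-69/7))*(-1) + 6))² = (30 + ((69/4)*(-1) + 6))² = (30 + (-69/4 + 6))² = (30 - 45/4)² = (75/4)² = 5625/16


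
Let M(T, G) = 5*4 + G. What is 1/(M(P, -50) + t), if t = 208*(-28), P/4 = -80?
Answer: -1/5854 ≈ -0.00017082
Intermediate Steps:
P = -320 (P = 4*(-80) = -320)
M(T, G) = 20 + G
t = -5824
1/(M(P, -50) + t) = 1/((20 - 50) - 5824) = 1/(-30 - 5824) = 1/(-5854) = -1/5854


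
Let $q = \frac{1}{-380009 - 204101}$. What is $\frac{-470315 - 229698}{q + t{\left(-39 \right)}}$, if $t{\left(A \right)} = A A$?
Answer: $- \frac{408884593430}{888431309} \approx -460.23$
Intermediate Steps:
$q = - \frac{1}{584110}$ ($q = \frac{1}{-584110} = - \frac{1}{584110} \approx -1.712 \cdot 10^{-6}$)
$t{\left(A \right)} = A^{2}$
$\frac{-470315 - 229698}{q + t{\left(-39 \right)}} = \frac{-470315 - 229698}{- \frac{1}{584110} + \left(-39\right)^{2}} = - \frac{700013}{- \frac{1}{584110} + 1521} = - \frac{700013}{\frac{888431309}{584110}} = \left(-700013\right) \frac{584110}{888431309} = - \frac{408884593430}{888431309}$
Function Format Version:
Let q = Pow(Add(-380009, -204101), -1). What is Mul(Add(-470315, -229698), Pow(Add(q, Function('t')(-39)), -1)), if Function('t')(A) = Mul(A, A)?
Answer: Rational(-408884593430, 888431309) ≈ -460.23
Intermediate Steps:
q = Rational(-1, 584110) (q = Pow(-584110, -1) = Rational(-1, 584110) ≈ -1.7120e-6)
Function('t')(A) = Pow(A, 2)
Mul(Add(-470315, -229698), Pow(Add(q, Function('t')(-39)), -1)) = Mul(Add(-470315, -229698), Pow(Add(Rational(-1, 584110), Pow(-39, 2)), -1)) = Mul(-700013, Pow(Add(Rational(-1, 584110), 1521), -1)) = Mul(-700013, Pow(Rational(888431309, 584110), -1)) = Mul(-700013, Rational(584110, 888431309)) = Rational(-408884593430, 888431309)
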